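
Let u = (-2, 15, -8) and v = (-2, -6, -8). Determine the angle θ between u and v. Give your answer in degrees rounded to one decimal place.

97.2

u · v = (-2)·(-2) + 15·(-6) + (-8)·(-8) = 4 - 90 + 64 = -22
|u|² = 4 + 225 + 64 = 293,  |u| = √293 ≈ 17.117243
|v|² = 4 + 36 + 64 = 104,  |v| = √104 ≈ 10.198039
cos θ = -22 / (17.117243 · 10.198039) ≈ -0.12603
θ = arccos(-0.12603) ≈ 97.2°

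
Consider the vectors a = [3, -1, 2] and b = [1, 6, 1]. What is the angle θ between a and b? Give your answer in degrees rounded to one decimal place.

92.5

a · b = 3·1 + (-1)·6 + 2·1 = 3 - 6 + 2 = -1
|a|² = 9 + 1 + 4 = 14,  |a| = √14 ≈ 3.741657
|b|² = 1 + 36 + 1 = 38,  |b| = √38 ≈ 6.164414
cos θ = -1 / (3.741657 · 6.164414) ≈ -0.04336
θ = arccos(-0.04336) ≈ 92.5°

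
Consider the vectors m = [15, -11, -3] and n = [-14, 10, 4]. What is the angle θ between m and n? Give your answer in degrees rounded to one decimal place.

176.0

m · n = 15·(-14) + (-11)·10 + (-3)·4 = -210 - 110 - 12 = -332
|m|² = 225 + 121 + 9 = 355,  |m| = √355 ≈ 18.841444
|n|² = 196 + 100 + 16 = 312,  |n| = √312 ≈ 17.663522
cos θ = -332 / (18.841444 · 17.663522) ≈ -0.99758
θ = arccos(-0.99758) ≈ 176.0°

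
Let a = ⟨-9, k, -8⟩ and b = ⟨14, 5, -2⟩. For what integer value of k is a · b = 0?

a · b = (-9)·14 + k·5 + (-8)·(-2) = -110 + 5k
Set equal to 0: 5k = 110, so k = 22.

22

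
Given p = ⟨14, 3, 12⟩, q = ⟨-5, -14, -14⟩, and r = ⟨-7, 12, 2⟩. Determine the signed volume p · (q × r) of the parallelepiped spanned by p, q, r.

q × r:
i: (-14)·2 - (-14)·12 = -28 - (-168) = 140
j: (-14)·(-7) - (-5)·2 = 98 - (-10) = 108
k: (-5)·12 - (-14)·(-7) = -60 - 98 = -158
q × r = (140, 108, -158)
p · (q × r) = 14·140 + 3·108 + 12·(-158) = 1960 + 324 - 1896 = 388

388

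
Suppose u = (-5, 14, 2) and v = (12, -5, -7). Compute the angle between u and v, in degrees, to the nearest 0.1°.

130.6

u · v = (-5)·12 + 14·(-5) + 2·(-7) = -60 - 70 - 14 = -144
|u|² = 25 + 196 + 4 = 225,  |u| = √225 ≈ 15.000000
|v|² = 144 + 25 + 49 = 218,  |v| = √218 ≈ 14.764823
cos θ = -144 / (15.000000 · 14.764823) ≈ -0.65019
θ = arccos(-0.65019) ≈ 130.6°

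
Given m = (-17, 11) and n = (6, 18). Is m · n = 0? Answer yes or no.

no

m · n = (-17)·6 + 11·18 = -102 + 198 = 96
Nonzero, so the vectors are not orthogonal.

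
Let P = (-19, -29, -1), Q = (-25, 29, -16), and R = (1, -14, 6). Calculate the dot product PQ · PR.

PQ = Q − P = (-6, 58, -15)
PR = R − P = (20, 15, 7)
PQ · PR = (-6)·20 + 58·15 + (-15)·7 = -120 + 870 - 105 = 645

645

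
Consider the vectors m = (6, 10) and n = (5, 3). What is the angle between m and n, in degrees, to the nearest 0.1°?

28.1

m · n = 6·5 + 10·3 = 30 + 30 = 60
|m|² = 36 + 100 = 136,  |m| = √136 ≈ 11.661904
|n|² = 25 + 9 = 34,  |n| = √34 ≈ 5.830952
cos θ = 60 / (11.661904 · 5.830952) ≈ 0.88235
θ = arccos(0.88235) ≈ 28.1°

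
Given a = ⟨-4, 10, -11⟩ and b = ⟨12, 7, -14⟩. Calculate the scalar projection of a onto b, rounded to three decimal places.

8.924

a · b = (-4)·12 + 10·7 + (-11)·(-14) = -48 + 70 + 154 = 176
|b| = √(144 + 49 + 196) = √389 ≈ 19.7231
comp_b a = 176 / √389 ≈ 8.924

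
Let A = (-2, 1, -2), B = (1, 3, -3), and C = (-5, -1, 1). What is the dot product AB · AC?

AB = B − A = (3, 2, -1)
AC = C − A = (-3, -2, 3)
AB · AC = 3·(-3) + 2·(-2) + (-1)·3 = -9 - 4 - 3 = -16

-16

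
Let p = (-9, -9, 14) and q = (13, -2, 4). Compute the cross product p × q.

(-8, 218, 135)

i: (-9)·4 - 14·(-2) = -36 - (-28) = -8
j: 14·13 - (-9)·4 = 182 - (-36) = 218
k: (-9)·(-2) - (-9)·13 = 18 - (-117) = 135
p × q = (-8, 218, 135)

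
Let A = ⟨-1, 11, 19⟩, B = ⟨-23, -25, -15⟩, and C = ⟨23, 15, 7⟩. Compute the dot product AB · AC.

AB = B − A = (-22, -36, -34)
AC = C − A = (24, 4, -12)
AB · AC = (-22)·24 + (-36)·4 + (-34)·(-12) = -528 - 144 + 408 = -264

-264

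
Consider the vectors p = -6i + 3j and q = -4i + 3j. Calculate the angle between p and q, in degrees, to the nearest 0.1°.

10.3

p · q = (-6)·(-4) + 3·3 = 24 + 9 = 33
|p|² = 36 + 9 = 45,  |p| = √45 ≈ 6.708204
|q|² = 16 + 9 = 25,  |q| = √25 ≈ 5.000000
cos θ = 33 / (6.708204 · 5.000000) ≈ 0.98387
θ = arccos(0.98387) ≈ 10.3°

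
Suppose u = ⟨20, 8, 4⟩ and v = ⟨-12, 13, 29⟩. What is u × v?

i: 8·29 - 4·13 = 232 - 52 = 180
j: 4·(-12) - 20·29 = -48 - 580 = -628
k: 20·13 - 8·(-12) = 260 - (-96) = 356
u × v = (180, -628, 356)

(180, -628, 356)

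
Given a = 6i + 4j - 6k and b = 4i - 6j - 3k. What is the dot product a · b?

18

a · b = 6·4 + 4·(-6) + (-6)·(-3) = 24 - 24 + 18 = 18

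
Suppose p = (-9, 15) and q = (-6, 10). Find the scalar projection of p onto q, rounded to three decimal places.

17.493

p · q = (-9)·(-6) + 15·10 = 54 + 150 = 204
|q| = √(36 + 100) = √136 ≈ 11.6619
comp_q p = 204 / √136 ≈ 17.493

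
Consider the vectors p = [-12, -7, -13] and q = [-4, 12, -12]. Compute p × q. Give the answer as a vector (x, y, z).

i: (-7)·(-12) - (-13)·12 = 84 - (-156) = 240
j: (-13)·(-4) - (-12)·(-12) = 52 - 144 = -92
k: (-12)·12 - (-7)·(-4) = -144 - 28 = -172
p × q = (240, -92, -172)

(240, -92, -172)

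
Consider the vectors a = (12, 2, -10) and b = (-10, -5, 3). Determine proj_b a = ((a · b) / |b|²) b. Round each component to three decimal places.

a · b = 12·(-10) + 2·(-5) + (-10)·3 = -120 - 10 - 30 = -160
|b|² = 100 + 25 + 9 = 134
proj_b a = (-160/134) · (-10, -5, 3) ≈ (11.940, 5.970, -3.582)

(11.940, 5.970, -3.582)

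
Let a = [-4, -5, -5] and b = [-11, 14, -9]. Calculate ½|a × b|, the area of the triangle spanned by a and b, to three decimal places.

80.478

i: (-5)·(-9) - (-5)·14 = 45 - (-70) = 115
j: (-5)·(-11) - (-4)·(-9) = 55 - 36 = 19
k: (-4)·14 - (-5)·(-11) = -56 - 55 = -111
a × b = (115, 19, -111)
|a × b| = √(115² + 19² + (-111)²) = √25907 ≈ 160.9565
area = ½ · 160.9565 ≈ 80.478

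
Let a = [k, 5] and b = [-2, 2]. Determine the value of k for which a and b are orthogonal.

a · b = k·(-2) + 5·2 = 10 - 2k
Set equal to 0: -2k = -10, so k = 5.

5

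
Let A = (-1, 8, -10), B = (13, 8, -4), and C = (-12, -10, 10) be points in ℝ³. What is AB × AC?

(108, -346, -252)

AB = (14, 0, 6)
AC = (-11, -18, 20)
i: 0·20 - 6·(-18) = 0 - (-108) = 108
j: 6·(-11) - 14·20 = -66 - 280 = -346
k: 14·(-18) - 0·(-11) = -252 - 0 = -252
AB × AC = (108, -346, -252)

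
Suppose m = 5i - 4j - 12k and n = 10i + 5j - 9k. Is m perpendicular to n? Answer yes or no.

no

m · n = 5·10 + (-4)·5 + (-12)·(-9) = 50 - 20 + 108 = 138
Nonzero, so the vectors are not orthogonal.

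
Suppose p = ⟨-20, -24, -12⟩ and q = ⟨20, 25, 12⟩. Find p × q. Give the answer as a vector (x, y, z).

i: (-24)·12 - (-12)·25 = -288 - (-300) = 12
j: (-12)·20 - (-20)·12 = -240 - (-240) = 0
k: (-20)·25 - (-24)·20 = -500 - (-480) = -20
p × q = (12, 0, -20)

(12, 0, -20)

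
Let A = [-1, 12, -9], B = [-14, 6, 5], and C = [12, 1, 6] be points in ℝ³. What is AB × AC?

(64, 377, 221)

AB = (-13, -6, 14)
AC = (13, -11, 15)
i: (-6)·15 - 14·(-11) = -90 - (-154) = 64
j: 14·13 - (-13)·15 = 182 - (-195) = 377
k: (-13)·(-11) - (-6)·13 = 143 - (-78) = 221
AB × AC = (64, 377, 221)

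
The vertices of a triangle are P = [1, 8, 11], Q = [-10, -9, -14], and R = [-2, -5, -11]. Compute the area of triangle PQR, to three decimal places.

PQ = (-11, -17, -25),  PR = (-3, -13, -22)
i: (-17)·(-22) - (-25)·(-13) = 374 - 325 = 49
j: (-25)·(-3) - (-11)·(-22) = 75 - 242 = -167
k: (-11)·(-13) - (-17)·(-3) = 143 - 51 = 92
PQ × PR = (49, -167, 92)
|PQ × PR| = √38754 ≈ 196.8604
area = ½ · 196.8604 ≈ 98.430

98.430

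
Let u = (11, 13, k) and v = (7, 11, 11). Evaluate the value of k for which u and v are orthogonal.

-20

u · v = 11·7 + 13·11 + k·11 = 220 + 11k
Set equal to 0: 11k = -220, so k = -20.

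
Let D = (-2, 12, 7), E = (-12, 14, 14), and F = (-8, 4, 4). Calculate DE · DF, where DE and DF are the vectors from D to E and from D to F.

DE = E − D = (-10, 2, 7)
DF = F − D = (-6, -8, -3)
DE · DF = (-10)·(-6) + 2·(-8) + 7·(-3) = 60 - 16 - 21 = 23

23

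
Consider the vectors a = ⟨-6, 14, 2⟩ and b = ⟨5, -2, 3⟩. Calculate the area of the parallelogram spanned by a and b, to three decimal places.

79.145

i: 14·3 - 2·(-2) = 42 - (-4) = 46
j: 2·5 - (-6)·3 = 10 - (-18) = 28
k: (-6)·(-2) - 14·5 = 12 - 70 = -58
a × b = (46, 28, -58)
|a × b| = √(46² + 28² + (-58)²) = √6264 ≈ 79.1454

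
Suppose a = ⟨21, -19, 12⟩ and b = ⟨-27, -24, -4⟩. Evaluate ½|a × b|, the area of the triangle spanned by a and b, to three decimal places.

553.260

i: (-19)·(-4) - 12·(-24) = 76 - (-288) = 364
j: 12·(-27) - 21·(-4) = -324 - (-84) = -240
k: 21·(-24) - (-19)·(-27) = -504 - 513 = -1017
a × b = (364, -240, -1017)
|a × b| = √(364² + (-240)² + (-1017)²) = √1224385 ≈ 1106.5193
area = ½ · 1106.5193 ≈ 553.260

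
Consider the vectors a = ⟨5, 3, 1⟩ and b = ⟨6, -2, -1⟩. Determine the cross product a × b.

i: 3·(-1) - 1·(-2) = -3 - (-2) = -1
j: 1·6 - 5·(-1) = 6 - (-5) = 11
k: 5·(-2) - 3·6 = -10 - 18 = -28
a × b = (-1, 11, -28)

(-1, 11, -28)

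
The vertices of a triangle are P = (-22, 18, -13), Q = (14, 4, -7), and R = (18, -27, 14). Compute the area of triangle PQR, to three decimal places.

646.353

PQ = (36, -14, 6),  PR = (40, -45, 27)
i: (-14)·27 - 6·(-45) = -378 - (-270) = -108
j: 6·40 - 36·27 = 240 - 972 = -732
k: 36·(-45) - (-14)·40 = -1620 - (-560) = -1060
PQ × PR = (-108, -732, -1060)
|PQ × PR| = √1671088 ≈ 1292.7057
area = ½ · 1292.7057 ≈ 646.353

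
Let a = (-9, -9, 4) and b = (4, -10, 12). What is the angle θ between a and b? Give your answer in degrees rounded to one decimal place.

a · b = (-9)·4 + (-9)·(-10) + 4·12 = -36 + 90 + 48 = 102
|a|² = 81 + 81 + 16 = 178,  |a| = √178 ≈ 13.341664
|b|² = 16 + 100 + 144 = 260,  |b| = √260 ≈ 16.124515
cos θ = 102 / (13.341664 · 16.124515) ≈ 0.47414
θ = arccos(0.47414) ≈ 61.7°

61.7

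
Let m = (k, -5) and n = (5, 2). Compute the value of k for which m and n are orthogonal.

2

m · n = k·5 + (-5)·2 = -10 + 5k
Set equal to 0: 5k = 10, so k = 2.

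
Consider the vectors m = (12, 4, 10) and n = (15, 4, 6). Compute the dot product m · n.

m · n = 12·15 + 4·4 + 10·6 = 180 + 16 + 60 = 256

256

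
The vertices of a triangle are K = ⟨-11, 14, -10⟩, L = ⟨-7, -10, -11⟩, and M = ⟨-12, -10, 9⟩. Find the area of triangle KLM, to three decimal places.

KL = (4, -24, -1),  KM = (-1, -24, 19)
i: (-24)·19 - (-1)·(-24) = -456 - 24 = -480
j: (-1)·(-1) - 4·19 = 1 - 76 = -75
k: 4·(-24) - (-24)·(-1) = -96 - 24 = -120
KL × KM = (-480, -75, -120)
|KL × KM| = √250425 ≈ 500.4248
area = ½ · 500.4248 ≈ 250.212

250.212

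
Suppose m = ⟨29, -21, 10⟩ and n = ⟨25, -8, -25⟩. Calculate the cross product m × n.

i: (-21)·(-25) - 10·(-8) = 525 - (-80) = 605
j: 10·25 - 29·(-25) = 250 - (-725) = 975
k: 29·(-8) - (-21)·25 = -232 - (-525) = 293
m × n = (605, 975, 293)

(605, 975, 293)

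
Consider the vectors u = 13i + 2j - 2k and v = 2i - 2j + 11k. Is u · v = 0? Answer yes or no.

yes

u · v = 13·2 + 2·(-2) + (-2)·11 = 26 - 4 - 22 = 0
Zero, so the vectors are orthogonal.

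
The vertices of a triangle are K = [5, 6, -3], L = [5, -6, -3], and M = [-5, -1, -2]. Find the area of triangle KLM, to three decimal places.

60.299

KL = (0, -12, 0),  KM = (-10, -7, 1)
i: (-12)·1 - 0·(-7) = -12 - 0 = -12
j: 0·(-10) - 0·1 = 0 - 0 = 0
k: 0·(-7) - (-12)·(-10) = 0 - 120 = -120
KL × KM = (-12, 0, -120)
|KL × KM| = √14544 ≈ 120.5985
area = ½ · 120.5985 ≈ 60.299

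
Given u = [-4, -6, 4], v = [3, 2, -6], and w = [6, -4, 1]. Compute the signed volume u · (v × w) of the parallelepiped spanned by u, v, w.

v × w:
i: 2·1 - (-6)·(-4) = 2 - 24 = -22
j: (-6)·6 - 3·1 = -36 - 3 = -39
k: 3·(-4) - 2·6 = -12 - 12 = -24
v × w = (-22, -39, -24)
u · (v × w) = (-4)·(-22) + (-6)·(-39) + 4·(-24) = 88 + 234 - 96 = 226

226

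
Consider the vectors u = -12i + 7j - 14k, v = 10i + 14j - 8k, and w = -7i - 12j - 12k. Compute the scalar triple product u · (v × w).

v × w:
i: 14·(-12) - (-8)·(-12) = -168 - 96 = -264
j: (-8)·(-7) - 10·(-12) = 56 - (-120) = 176
k: 10·(-12) - 14·(-7) = -120 - (-98) = -22
v × w = (-264, 176, -22)
u · (v × w) = (-12)·(-264) + 7·176 + (-14)·(-22) = 3168 + 1232 + 308 = 4708

4708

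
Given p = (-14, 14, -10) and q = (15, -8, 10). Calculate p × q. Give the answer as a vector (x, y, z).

(60, -10, -98)

i: 14·10 - (-10)·(-8) = 140 - 80 = 60
j: (-10)·15 - (-14)·10 = -150 - (-140) = -10
k: (-14)·(-8) - 14·15 = 112 - 210 = -98
p × q = (60, -10, -98)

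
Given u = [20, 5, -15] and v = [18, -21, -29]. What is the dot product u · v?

u · v = 20·18 + 5·(-21) + (-15)·(-29) = 360 - 105 + 435 = 690

690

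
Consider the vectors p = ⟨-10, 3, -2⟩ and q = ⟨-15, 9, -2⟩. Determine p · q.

p · q = (-10)·(-15) + 3·9 + (-2)·(-2) = 150 + 27 + 4 = 181

181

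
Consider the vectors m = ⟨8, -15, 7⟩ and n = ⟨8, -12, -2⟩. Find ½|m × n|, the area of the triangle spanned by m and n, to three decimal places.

68.476

i: (-15)·(-2) - 7·(-12) = 30 - (-84) = 114
j: 7·8 - 8·(-2) = 56 - (-16) = 72
k: 8·(-12) - (-15)·8 = -96 - (-120) = 24
m × n = (114, 72, 24)
|m × n| = √(114² + 72² + 24²) = √18756 ≈ 136.9525
area = ½ · 136.9525 ≈ 68.476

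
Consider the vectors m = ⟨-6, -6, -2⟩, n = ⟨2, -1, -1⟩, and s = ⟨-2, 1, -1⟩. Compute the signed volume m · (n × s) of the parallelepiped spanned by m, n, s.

n × s:
i: (-1)·(-1) - (-1)·1 = 1 - (-1) = 2
j: (-1)·(-2) - 2·(-1) = 2 - (-2) = 4
k: 2·1 - (-1)·(-2) = 2 - 2 = 0
n × s = (2, 4, 0)
m · (n × s) = (-6)·2 + (-6)·4 + (-2)·0 = -12 - 24 + 0 = -36

-36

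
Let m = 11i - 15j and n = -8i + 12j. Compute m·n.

-268

m · n = 11·(-8) + (-15)·12 = -88 - 180 = -268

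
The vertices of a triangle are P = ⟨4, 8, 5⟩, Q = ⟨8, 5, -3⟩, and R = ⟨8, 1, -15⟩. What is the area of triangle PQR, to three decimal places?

PQ = (4, -3, -8),  PR = (4, -7, -20)
i: (-3)·(-20) - (-8)·(-7) = 60 - 56 = 4
j: (-8)·4 - 4·(-20) = -32 - (-80) = 48
k: 4·(-7) - (-3)·4 = -28 - (-12) = -16
PQ × PR = (4, 48, -16)
|PQ × PR| = √2576 ≈ 50.7543
area = ½ · 50.7543 ≈ 25.377

25.377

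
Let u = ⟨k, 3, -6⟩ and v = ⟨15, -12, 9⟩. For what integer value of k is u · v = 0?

u · v = k·15 + 3·(-12) + (-6)·9 = -90 + 15k
Set equal to 0: 15k = 90, so k = 6.

6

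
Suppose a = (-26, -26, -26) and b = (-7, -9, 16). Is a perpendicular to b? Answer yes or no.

a · b = (-26)·(-7) + (-26)·(-9) + (-26)·16 = 182 + 234 - 416 = 0
Zero, so the vectors are orthogonal.

yes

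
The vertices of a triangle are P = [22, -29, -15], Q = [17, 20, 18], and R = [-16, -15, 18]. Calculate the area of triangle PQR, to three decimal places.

1196.997

PQ = (-5, 49, 33),  PR = (-38, 14, 33)
i: 49·33 - 33·14 = 1617 - 462 = 1155
j: 33·(-38) - (-5)·33 = -1254 - (-165) = -1089
k: (-5)·14 - 49·(-38) = -70 - (-1862) = 1792
PQ × PR = (1155, -1089, 1792)
|PQ × PR| = √5731210 ≈ 2393.9946
area = ½ · 2393.9946 ≈ 1196.997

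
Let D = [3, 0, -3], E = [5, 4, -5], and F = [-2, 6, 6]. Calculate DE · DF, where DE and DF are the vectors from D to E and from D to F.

-4

DE = E − D = (2, 4, -2)
DF = F − D = (-5, 6, 9)
DE · DF = 2·(-5) + 4·6 + (-2)·9 = -10 + 24 - 18 = -4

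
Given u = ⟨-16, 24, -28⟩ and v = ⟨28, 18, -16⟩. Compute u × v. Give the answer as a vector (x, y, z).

i: 24·(-16) - (-28)·18 = -384 - (-504) = 120
j: (-28)·28 - (-16)·(-16) = -784 - 256 = -1040
k: (-16)·18 - 24·28 = -288 - 672 = -960
u × v = (120, -1040, -960)

(120, -1040, -960)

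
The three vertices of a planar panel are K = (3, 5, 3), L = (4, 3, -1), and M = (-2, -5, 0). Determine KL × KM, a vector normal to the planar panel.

(-34, 23, -20)

KL = (1, -2, -4)
KM = (-5, -10, -3)
i: (-2)·(-3) - (-4)·(-10) = 6 - 40 = -34
j: (-4)·(-5) - 1·(-3) = 20 - (-3) = 23
k: 1·(-10) - (-2)·(-5) = -10 - 10 = -20
KL × KM = (-34, 23, -20)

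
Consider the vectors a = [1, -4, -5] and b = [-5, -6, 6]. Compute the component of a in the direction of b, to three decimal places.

-1.117

a · b = 1·(-5) + (-4)·(-6) + (-5)·6 = -5 + 24 - 30 = -11
|b| = √(25 + 36 + 36) = √97 ≈ 9.8489
comp_b a = -11 / √97 ≈ -1.117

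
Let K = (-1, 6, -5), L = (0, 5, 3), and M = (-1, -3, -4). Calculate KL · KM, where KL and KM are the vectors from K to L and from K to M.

17

KL = L − K = (1, -1, 8)
KM = M − K = (0, -9, 1)
KL · KM = 1·0 + (-1)·(-9) + 8·1 = 0 + 9 + 8 = 17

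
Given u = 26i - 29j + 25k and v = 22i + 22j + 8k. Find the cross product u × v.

(-782, 342, 1210)

i: (-29)·8 - 25·22 = -232 - 550 = -782
j: 25·22 - 26·8 = 550 - 208 = 342
k: 26·22 - (-29)·22 = 572 - (-638) = 1210
u × v = (-782, 342, 1210)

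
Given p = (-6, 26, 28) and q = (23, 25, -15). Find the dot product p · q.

p · q = (-6)·23 + 26·25 + 28·(-15) = -138 + 650 - 420 = 92

92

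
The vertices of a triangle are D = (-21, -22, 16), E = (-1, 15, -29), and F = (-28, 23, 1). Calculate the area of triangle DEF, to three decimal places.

985.191

DE = (20, 37, -45),  DF = (-7, 45, -15)
i: 37·(-15) - (-45)·45 = -555 - (-2025) = 1470
j: (-45)·(-7) - 20·(-15) = 315 - (-300) = 615
k: 20·45 - 37·(-7) = 900 - (-259) = 1159
DE × DF = (1470, 615, 1159)
|DE × DF| = √3882406 ≈ 1970.3822
area = ½ · 1970.3822 ≈ 985.191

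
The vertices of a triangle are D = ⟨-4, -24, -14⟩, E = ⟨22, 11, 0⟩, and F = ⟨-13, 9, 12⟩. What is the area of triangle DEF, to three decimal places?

744.956

DE = (26, 35, 14),  DF = (-9, 33, 26)
i: 35·26 - 14·33 = 910 - 462 = 448
j: 14·(-9) - 26·26 = -126 - 676 = -802
k: 26·33 - 35·(-9) = 858 - (-315) = 1173
DE × DF = (448, -802, 1173)
|DE × DF| = √2219837 ≈ 1489.9117
area = ½ · 1489.9117 ≈ 744.956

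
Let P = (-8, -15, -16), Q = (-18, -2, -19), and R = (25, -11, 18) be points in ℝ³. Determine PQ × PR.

(454, 241, -469)

PQ = (-10, 13, -3)
PR = (33, 4, 34)
i: 13·34 - (-3)·4 = 442 - (-12) = 454
j: (-3)·33 - (-10)·34 = -99 - (-340) = 241
k: (-10)·4 - 13·33 = -40 - 429 = -469
PQ × PR = (454, 241, -469)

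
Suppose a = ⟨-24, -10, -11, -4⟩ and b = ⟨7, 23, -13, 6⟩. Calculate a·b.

a · b = (-24)·7 + (-10)·23 + (-11)·(-13) + (-4)·6 = -168 - 230 + 143 - 24 = -279

-279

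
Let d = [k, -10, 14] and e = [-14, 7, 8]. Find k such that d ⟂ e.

d · e = k·(-14) + (-10)·7 + 14·8 = 42 - 14k
Set equal to 0: -14k = -42, so k = 3.

3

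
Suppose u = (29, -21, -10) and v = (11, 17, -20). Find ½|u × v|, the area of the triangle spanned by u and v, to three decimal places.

i: (-21)·(-20) - (-10)·17 = 420 - (-170) = 590
j: (-10)·11 - 29·(-20) = -110 - (-580) = 470
k: 29·17 - (-21)·11 = 493 - (-231) = 724
u × v = (590, 470, 724)
|u × v| = √(590² + 470² + 724²) = √1093176 ≈ 1045.5506
area = ½ · 1045.5506 ≈ 522.775

522.775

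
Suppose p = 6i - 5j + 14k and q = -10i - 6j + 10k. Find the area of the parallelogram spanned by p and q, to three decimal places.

i: (-5)·10 - 14·(-6) = -50 - (-84) = 34
j: 14·(-10) - 6·10 = -140 - 60 = -200
k: 6·(-6) - (-5)·(-10) = -36 - 50 = -86
p × q = (34, -200, -86)
|p × q| = √(34² + (-200)² + (-86)²) = √48552 ≈ 220.3452

220.345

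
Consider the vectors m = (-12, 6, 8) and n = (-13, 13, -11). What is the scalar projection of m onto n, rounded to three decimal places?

m · n = (-12)·(-13) + 6·13 + 8·(-11) = 156 + 78 - 88 = 146
|n| = √(169 + 169 + 121) = √459 ≈ 21.4243
comp_n m = 146 / √459 ≈ 6.815

6.815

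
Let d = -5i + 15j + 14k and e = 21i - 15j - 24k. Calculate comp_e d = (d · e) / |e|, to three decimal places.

d · e = (-5)·21 + 15·(-15) + 14·(-24) = -105 - 225 - 336 = -666
|e| = √(441 + 225 + 576) = √1242 ≈ 35.2420
comp_e d = -666 / √1242 ≈ -18.898

-18.898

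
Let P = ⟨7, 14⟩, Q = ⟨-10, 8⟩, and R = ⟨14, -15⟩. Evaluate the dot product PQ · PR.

55

PQ = Q − P = (-17, -6)
PR = R − P = (7, -29)
PQ · PR = (-17)·7 + (-6)·(-29) = -119 + 174 = 55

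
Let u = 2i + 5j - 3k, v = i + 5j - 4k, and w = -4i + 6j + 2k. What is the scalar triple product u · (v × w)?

60

v × w:
i: 5·2 - (-4)·6 = 10 - (-24) = 34
j: (-4)·(-4) - 1·2 = 16 - 2 = 14
k: 1·6 - 5·(-4) = 6 - (-20) = 26
v × w = (34, 14, 26)
u · (v × w) = 2·34 + 5·14 + (-3)·26 = 68 + 70 - 78 = 60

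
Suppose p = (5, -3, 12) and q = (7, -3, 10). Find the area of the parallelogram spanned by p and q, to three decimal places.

35.043

i: (-3)·10 - 12·(-3) = -30 - (-36) = 6
j: 12·7 - 5·10 = 84 - 50 = 34
k: 5·(-3) - (-3)·7 = -15 - (-21) = 6
p × q = (6, 34, 6)
|p × q| = √(6² + 34² + 6²) = √1228 ≈ 35.0428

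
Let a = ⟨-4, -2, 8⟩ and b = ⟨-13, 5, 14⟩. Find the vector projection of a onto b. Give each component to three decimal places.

a · b = (-4)·(-13) + (-2)·5 + 8·14 = 52 - 10 + 112 = 154
|b|² = 169 + 25 + 196 = 390
proj_b a = (154/390) · (-13, 5, 14) ≈ (-5.133, 1.974, 5.528)

(-5.133, 1.974, 5.528)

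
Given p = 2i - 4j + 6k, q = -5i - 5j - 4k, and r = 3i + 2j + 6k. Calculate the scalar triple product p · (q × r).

-86

q × r:
i: (-5)·6 - (-4)·2 = -30 - (-8) = -22
j: (-4)·3 - (-5)·6 = -12 - (-30) = 18
k: (-5)·2 - (-5)·3 = -10 - (-15) = 5
q × r = (-22, 18, 5)
p · (q × r) = 2·(-22) + (-4)·18 + 6·5 = -44 - 72 + 30 = -86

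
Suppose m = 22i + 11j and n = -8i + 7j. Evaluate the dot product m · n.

m · n = 22·(-8) + 11·7 = -176 + 77 = -99

-99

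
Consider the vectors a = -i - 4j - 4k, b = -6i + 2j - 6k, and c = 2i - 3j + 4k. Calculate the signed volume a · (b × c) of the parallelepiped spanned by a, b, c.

b × c:
i: 2·4 - (-6)·(-3) = 8 - 18 = -10
j: (-6)·2 - (-6)·4 = -12 - (-24) = 12
k: (-6)·(-3) - 2·2 = 18 - 4 = 14
b × c = (-10, 12, 14)
a · (b × c) = (-1)·(-10) + (-4)·12 + (-4)·14 = 10 - 48 - 56 = -94

-94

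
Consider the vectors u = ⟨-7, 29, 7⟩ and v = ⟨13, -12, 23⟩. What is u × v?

(751, 252, -293)

i: 29·23 - 7·(-12) = 667 - (-84) = 751
j: 7·13 - (-7)·23 = 91 - (-161) = 252
k: (-7)·(-12) - 29·13 = 84 - 377 = -293
u × v = (751, 252, -293)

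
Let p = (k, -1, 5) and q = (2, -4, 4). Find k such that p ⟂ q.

p · q = k·2 + (-1)·(-4) + 5·4 = 24 + 2k
Set equal to 0: 2k = -24, so k = -12.

-12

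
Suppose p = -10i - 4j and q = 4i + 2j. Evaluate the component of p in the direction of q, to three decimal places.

-10.733

p · q = (-10)·4 + (-4)·2 = -40 - 8 = -48
|q| = √(16 + 4) = √20 ≈ 4.4721
comp_q p = -48 / √20 ≈ -10.733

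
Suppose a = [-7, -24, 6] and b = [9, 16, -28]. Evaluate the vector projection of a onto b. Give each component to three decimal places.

(-4.938, -8.778, 15.361)

a · b = (-7)·9 + (-24)·16 + 6·(-28) = -63 - 384 - 168 = -615
|b|² = 81 + 256 + 784 = 1121
proj_b a = (-615/1121) · (9, 16, -28) ≈ (-4.938, -8.778, 15.361)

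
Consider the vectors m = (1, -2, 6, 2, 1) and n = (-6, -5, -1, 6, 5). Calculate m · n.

m · n = 1·(-6) + (-2)·(-5) + 6·(-1) + 2·6 + 1·5 = -6 + 10 - 6 + 12 + 5 = 15

15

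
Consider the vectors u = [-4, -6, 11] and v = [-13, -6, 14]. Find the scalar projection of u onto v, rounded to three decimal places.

12.085

u · v = (-4)·(-13) + (-6)·(-6) + 11·14 = 52 + 36 + 154 = 242
|v| = √(169 + 36 + 196) = √401 ≈ 20.0250
comp_v u = 242 / √401 ≈ 12.085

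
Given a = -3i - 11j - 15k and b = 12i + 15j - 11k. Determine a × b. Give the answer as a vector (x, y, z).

i: (-11)·(-11) - (-15)·15 = 121 - (-225) = 346
j: (-15)·12 - (-3)·(-11) = -180 - 33 = -213
k: (-3)·15 - (-11)·12 = -45 - (-132) = 87
a × b = (346, -213, 87)

(346, -213, 87)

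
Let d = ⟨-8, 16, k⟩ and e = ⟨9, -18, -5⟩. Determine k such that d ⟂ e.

d · e = (-8)·9 + 16·(-18) + k·(-5) = -360 - 5k
Set equal to 0: -5k = 360, so k = -72.

-72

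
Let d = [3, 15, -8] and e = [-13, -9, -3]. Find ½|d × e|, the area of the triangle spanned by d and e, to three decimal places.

i: 15·(-3) - (-8)·(-9) = -45 - 72 = -117
j: (-8)·(-13) - 3·(-3) = 104 - (-9) = 113
k: 3·(-9) - 15·(-13) = -27 - (-195) = 168
d × e = (-117, 113, 168)
|d × e| = √((-117)² + 113² + 168²) = √54682 ≈ 233.8418
area = ½ · 233.8418 ≈ 116.921

116.921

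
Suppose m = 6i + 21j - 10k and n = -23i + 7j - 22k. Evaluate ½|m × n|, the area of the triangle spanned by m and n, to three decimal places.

i: 21·(-22) - (-10)·7 = -462 - (-70) = -392
j: (-10)·(-23) - 6·(-22) = 230 - (-132) = 362
k: 6·7 - 21·(-23) = 42 - (-483) = 525
m × n = (-392, 362, 525)
|m × n| = √((-392)² + 362² + 525²) = √560333 ≈ 748.5539
area = ½ · 748.5539 ≈ 374.277

374.277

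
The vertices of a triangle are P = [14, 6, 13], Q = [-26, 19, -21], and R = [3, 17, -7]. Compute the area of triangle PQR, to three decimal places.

265.839

PQ = (-40, 13, -34),  PR = (-11, 11, -20)
i: 13·(-20) - (-34)·11 = -260 - (-374) = 114
j: (-34)·(-11) - (-40)·(-20) = 374 - 800 = -426
k: (-40)·11 - 13·(-11) = -440 - (-143) = -297
PQ × PR = (114, -426, -297)
|PQ × PR| = √282681 ≈ 531.6775
area = ½ · 531.6775 ≈ 265.839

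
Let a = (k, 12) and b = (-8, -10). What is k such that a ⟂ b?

-15

a · b = k·(-8) + 12·(-10) = -120 - 8k
Set equal to 0: -8k = 120, so k = -15.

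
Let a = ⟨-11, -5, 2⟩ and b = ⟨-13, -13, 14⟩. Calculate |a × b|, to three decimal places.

156.218

i: (-5)·14 - 2·(-13) = -70 - (-26) = -44
j: 2·(-13) - (-11)·14 = -26 - (-154) = 128
k: (-11)·(-13) - (-5)·(-13) = 143 - 65 = 78
a × b = (-44, 128, 78)
|a × b| = √((-44)² + 128² + 78²) = √24404 ≈ 156.2178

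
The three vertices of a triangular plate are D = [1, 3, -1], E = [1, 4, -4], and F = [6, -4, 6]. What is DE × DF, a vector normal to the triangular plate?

(-14, -15, -5)

DE = (0, 1, -3)
DF = (5, -7, 7)
i: 1·7 - (-3)·(-7) = 7 - 21 = -14
j: (-3)·5 - 0·7 = -15 - 0 = -15
k: 0·(-7) - 1·5 = 0 - 5 = -5
DE × DF = (-14, -15, -5)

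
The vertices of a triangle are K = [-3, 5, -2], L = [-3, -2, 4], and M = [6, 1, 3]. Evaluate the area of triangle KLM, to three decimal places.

KL = (0, -7, 6),  KM = (9, -4, 5)
i: (-7)·5 - 6·(-4) = -35 - (-24) = -11
j: 6·9 - 0·5 = 54 - 0 = 54
k: 0·(-4) - (-7)·9 = 0 - (-63) = 63
KL × KM = (-11, 54, 63)
|KL × KM| = √7006 ≈ 83.7019
area = ½ · 83.7019 ≈ 41.851

41.851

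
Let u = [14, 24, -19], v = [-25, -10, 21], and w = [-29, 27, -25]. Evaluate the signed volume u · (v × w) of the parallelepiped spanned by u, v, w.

-15719

v × w:
i: (-10)·(-25) - 21·27 = 250 - 567 = -317
j: 21·(-29) - (-25)·(-25) = -609 - 625 = -1234
k: (-25)·27 - (-10)·(-29) = -675 - 290 = -965
v × w = (-317, -1234, -965)
u · (v × w) = 14·(-317) + 24·(-1234) + (-19)·(-965) = -4438 - 29616 + 18335 = -15719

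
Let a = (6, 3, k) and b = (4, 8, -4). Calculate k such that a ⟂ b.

a · b = 6·4 + 3·8 + k·(-4) = 48 - 4k
Set equal to 0: -4k = -48, so k = 12.

12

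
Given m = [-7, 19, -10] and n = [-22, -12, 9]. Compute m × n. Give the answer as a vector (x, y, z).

i: 19·9 - (-10)·(-12) = 171 - 120 = 51
j: (-10)·(-22) - (-7)·9 = 220 - (-63) = 283
k: (-7)·(-12) - 19·(-22) = 84 - (-418) = 502
m × n = (51, 283, 502)

(51, 283, 502)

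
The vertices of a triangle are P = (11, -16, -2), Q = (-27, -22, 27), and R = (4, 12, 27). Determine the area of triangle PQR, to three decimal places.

PQ = (-38, -6, 29),  PR = (-7, 28, 29)
i: (-6)·29 - 29·28 = -174 - 812 = -986
j: 29·(-7) - (-38)·29 = -203 - (-1102) = 899
k: (-38)·28 - (-6)·(-7) = -1064 - 42 = -1106
PQ × PR = (-986, 899, -1106)
|PQ × PR| = √3003633 ≈ 1733.0992
area = ½ · 1733.0992 ≈ 866.550

866.550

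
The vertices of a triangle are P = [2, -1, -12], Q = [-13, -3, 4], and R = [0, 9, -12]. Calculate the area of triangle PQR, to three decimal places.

112.183

PQ = (-15, -2, 16),  PR = (-2, 10, 0)
i: (-2)·0 - 16·10 = 0 - 160 = -160
j: 16·(-2) - (-15)·0 = -32 - 0 = -32
k: (-15)·10 - (-2)·(-2) = -150 - 4 = -154
PQ × PR = (-160, -32, -154)
|PQ × PR| = √50340 ≈ 224.3658
area = ½ · 224.3658 ≈ 112.183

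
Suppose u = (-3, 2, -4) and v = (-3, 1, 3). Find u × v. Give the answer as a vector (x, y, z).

i: 2·3 - (-4)·1 = 6 - (-4) = 10
j: (-4)·(-3) - (-3)·3 = 12 - (-9) = 21
k: (-3)·1 - 2·(-3) = -3 - (-6) = 3
u × v = (10, 21, 3)

(10, 21, 3)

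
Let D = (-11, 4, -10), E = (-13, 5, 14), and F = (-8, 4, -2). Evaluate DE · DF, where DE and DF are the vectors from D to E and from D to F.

DE = E − D = (-2, 1, 24)
DF = F − D = (3, 0, 8)
DE · DF = (-2)·3 + 1·0 + 24·8 = -6 + 0 + 192 = 186

186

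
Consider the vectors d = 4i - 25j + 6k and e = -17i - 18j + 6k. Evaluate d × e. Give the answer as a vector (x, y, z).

(-42, -126, -497)

i: (-25)·6 - 6·(-18) = -150 - (-108) = -42
j: 6·(-17) - 4·6 = -102 - 24 = -126
k: 4·(-18) - (-25)·(-17) = -72 - 425 = -497
d × e = (-42, -126, -497)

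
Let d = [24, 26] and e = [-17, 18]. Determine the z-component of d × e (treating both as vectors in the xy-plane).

24·18 - 26·(-17) = 432 - (-442) = 874

874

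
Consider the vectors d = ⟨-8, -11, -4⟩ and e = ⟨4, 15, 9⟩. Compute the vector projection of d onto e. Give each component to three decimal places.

d · e = (-8)·4 + (-11)·15 + (-4)·9 = -32 - 165 - 36 = -233
|e|² = 16 + 225 + 81 = 322
proj_e d = (-233/322) · (4, 15, 9) ≈ (-2.894, -10.854, -6.512)

(-2.894, -10.854, -6.512)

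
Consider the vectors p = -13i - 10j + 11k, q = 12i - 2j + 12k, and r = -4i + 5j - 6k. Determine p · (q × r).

q × r:
i: (-2)·(-6) - 12·5 = 12 - 60 = -48
j: 12·(-4) - 12·(-6) = -48 - (-72) = 24
k: 12·5 - (-2)·(-4) = 60 - 8 = 52
q × r = (-48, 24, 52)
p · (q × r) = (-13)·(-48) + (-10)·24 + 11·52 = 624 - 240 + 572 = 956

956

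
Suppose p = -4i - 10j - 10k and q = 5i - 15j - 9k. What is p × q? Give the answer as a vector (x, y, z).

(-60, -86, 110)

i: (-10)·(-9) - (-10)·(-15) = 90 - 150 = -60
j: (-10)·5 - (-4)·(-9) = -50 - 36 = -86
k: (-4)·(-15) - (-10)·5 = 60 - (-50) = 110
p × q = (-60, -86, 110)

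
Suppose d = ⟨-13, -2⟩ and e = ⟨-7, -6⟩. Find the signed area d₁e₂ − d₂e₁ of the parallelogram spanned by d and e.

(-13)·(-6) - (-2)·(-7) = 78 - 14 = 64

64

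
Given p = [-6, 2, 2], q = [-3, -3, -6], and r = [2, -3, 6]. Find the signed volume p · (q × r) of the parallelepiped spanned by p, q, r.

258

q × r:
i: (-3)·6 - (-6)·(-3) = -18 - 18 = -36
j: (-6)·2 - (-3)·6 = -12 - (-18) = 6
k: (-3)·(-3) - (-3)·2 = 9 - (-6) = 15
q × r = (-36, 6, 15)
p · (q × r) = (-6)·(-36) + 2·6 + 2·15 = 216 + 12 + 30 = 258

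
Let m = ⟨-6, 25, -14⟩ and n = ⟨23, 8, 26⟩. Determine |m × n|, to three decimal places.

998.163

i: 25·26 - (-14)·8 = 650 - (-112) = 762
j: (-14)·23 - (-6)·26 = -322 - (-156) = -166
k: (-6)·8 - 25·23 = -48 - 575 = -623
m × n = (762, -166, -623)
|m × n| = √(762² + (-166)² + (-623)²) = √996329 ≈ 998.1628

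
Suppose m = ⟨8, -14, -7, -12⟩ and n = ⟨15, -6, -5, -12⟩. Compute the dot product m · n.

m · n = 8·15 + (-14)·(-6) + (-7)·(-5) + (-12)·(-12) = 120 + 84 + 35 + 144 = 383

383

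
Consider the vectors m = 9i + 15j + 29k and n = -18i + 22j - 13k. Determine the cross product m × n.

(-833, -405, 468)

i: 15·(-13) - 29·22 = -195 - 638 = -833
j: 29·(-18) - 9·(-13) = -522 - (-117) = -405
k: 9·22 - 15·(-18) = 198 - (-270) = 468
m × n = (-833, -405, 468)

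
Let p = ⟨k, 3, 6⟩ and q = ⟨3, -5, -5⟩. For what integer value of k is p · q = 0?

15

p · q = k·3 + 3·(-5) + 6·(-5) = -45 + 3k
Set equal to 0: 3k = 45, so k = 15.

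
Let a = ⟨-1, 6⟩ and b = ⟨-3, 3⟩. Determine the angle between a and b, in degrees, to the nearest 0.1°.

a · b = (-1)·(-3) + 6·3 = 3 + 18 = 21
|a|² = 1 + 36 = 37,  |a| = √37 ≈ 6.082763
|b|² = 9 + 9 = 18,  |b| = √18 ≈ 4.242641
cos θ = 21 / (6.082763 · 4.242641) ≈ 0.81373
θ = arccos(0.81373) ≈ 35.5°

35.5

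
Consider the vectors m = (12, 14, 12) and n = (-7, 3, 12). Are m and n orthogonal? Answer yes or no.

m · n = 12·(-7) + 14·3 + 12·12 = -84 + 42 + 144 = 102
Nonzero, so the vectors are not orthogonal.

no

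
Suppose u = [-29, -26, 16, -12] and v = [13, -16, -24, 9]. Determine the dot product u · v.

u · v = (-29)·13 + (-26)·(-16) + 16·(-24) + (-12)·9 = -377 + 416 - 384 - 108 = -453

-453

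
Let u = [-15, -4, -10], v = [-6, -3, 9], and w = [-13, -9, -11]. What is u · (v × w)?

-1128

v × w:
i: (-3)·(-11) - 9·(-9) = 33 - (-81) = 114
j: 9·(-13) - (-6)·(-11) = -117 - 66 = -183
k: (-6)·(-9) - (-3)·(-13) = 54 - 39 = 15
v × w = (114, -183, 15)
u · (v × w) = (-15)·114 + (-4)·(-183) + (-10)·15 = -1710 + 732 - 150 = -1128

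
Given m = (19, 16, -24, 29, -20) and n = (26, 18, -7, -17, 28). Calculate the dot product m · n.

-103

m · n = 19·26 + 16·18 + (-24)·(-7) + 29·(-17) + (-20)·28 = 494 + 288 + 168 - 493 - 560 = -103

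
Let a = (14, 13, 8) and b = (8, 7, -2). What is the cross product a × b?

(-82, 92, -6)

i: 13·(-2) - 8·7 = -26 - 56 = -82
j: 8·8 - 14·(-2) = 64 - (-28) = 92
k: 14·7 - 13·8 = 98 - 104 = -6
a × b = (-82, 92, -6)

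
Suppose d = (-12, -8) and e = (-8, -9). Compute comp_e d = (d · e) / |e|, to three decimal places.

d · e = (-12)·(-8) + (-8)·(-9) = 96 + 72 = 168
|e| = √(64 + 81) = √145 ≈ 12.0416
comp_e d = 168 / √145 ≈ 13.952

13.952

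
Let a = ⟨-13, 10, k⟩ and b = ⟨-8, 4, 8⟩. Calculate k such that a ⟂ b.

-18

a · b = (-13)·(-8) + 10·4 + k·8 = 144 + 8k
Set equal to 0: 8k = -144, so k = -18.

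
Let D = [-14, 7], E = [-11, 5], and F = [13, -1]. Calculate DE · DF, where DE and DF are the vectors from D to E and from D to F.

DE = E − D = (3, -2)
DF = F − D = (27, -8)
DE · DF = 3·27 + (-2)·(-8) = 81 + 16 = 97

97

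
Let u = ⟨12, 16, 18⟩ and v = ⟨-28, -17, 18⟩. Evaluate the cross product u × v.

(594, -720, 244)

i: 16·18 - 18·(-17) = 288 - (-306) = 594
j: 18·(-28) - 12·18 = -504 - 216 = -720
k: 12·(-17) - 16·(-28) = -204 - (-448) = 244
u × v = (594, -720, 244)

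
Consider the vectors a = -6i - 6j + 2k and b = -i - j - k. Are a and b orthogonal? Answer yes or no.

a · b = (-6)·(-1) + (-6)·(-1) + 2·(-1) = 6 + 6 - 2 = 10
Nonzero, so the vectors are not orthogonal.

no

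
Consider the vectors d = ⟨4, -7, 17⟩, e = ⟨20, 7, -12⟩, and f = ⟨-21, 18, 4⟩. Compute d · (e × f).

e × f:
i: 7·4 - (-12)·18 = 28 - (-216) = 244
j: (-12)·(-21) - 20·4 = 252 - 80 = 172
k: 20·18 - 7·(-21) = 360 - (-147) = 507
e × f = (244, 172, 507)
d · (e × f) = 4·244 + (-7)·172 + 17·507 = 976 - 1204 + 8619 = 8391

8391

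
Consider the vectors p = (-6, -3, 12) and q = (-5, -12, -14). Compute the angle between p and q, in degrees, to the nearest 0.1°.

112.9

p · q = (-6)·(-5) + (-3)·(-12) + 12·(-14) = 30 + 36 - 168 = -102
|p|² = 36 + 9 + 144 = 189,  |p| = √189 ≈ 13.747727
|q|² = 25 + 144 + 196 = 365,  |q| = √365 ≈ 19.104973
cos θ = -102 / (13.747727 · 19.104973) ≈ -0.38835
θ = arccos(-0.38835) ≈ 112.9°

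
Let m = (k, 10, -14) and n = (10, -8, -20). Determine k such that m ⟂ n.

m · n = k·10 + 10·(-8) + (-14)·(-20) = 200 + 10k
Set equal to 0: 10k = -200, so k = -20.

-20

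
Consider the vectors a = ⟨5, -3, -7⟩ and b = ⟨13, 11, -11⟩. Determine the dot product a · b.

a · b = 5·13 + (-3)·11 + (-7)·(-11) = 65 - 33 + 77 = 109

109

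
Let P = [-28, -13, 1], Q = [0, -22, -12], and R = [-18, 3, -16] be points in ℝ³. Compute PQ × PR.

(361, 346, 538)

PQ = (28, -9, -13)
PR = (10, 16, -17)
i: (-9)·(-17) - (-13)·16 = 153 - (-208) = 361
j: (-13)·10 - 28·(-17) = -130 - (-476) = 346
k: 28·16 - (-9)·10 = 448 - (-90) = 538
PQ × PR = (361, 346, 538)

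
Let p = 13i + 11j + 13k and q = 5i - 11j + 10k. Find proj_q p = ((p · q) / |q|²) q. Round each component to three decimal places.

(1.504, -3.309, 3.008)

p · q = 13·5 + 11·(-11) + 13·10 = 65 - 121 + 130 = 74
|q|² = 25 + 121 + 100 = 246
proj_q p = (74/246) · (5, -11, 10) ≈ (1.504, -3.309, 3.008)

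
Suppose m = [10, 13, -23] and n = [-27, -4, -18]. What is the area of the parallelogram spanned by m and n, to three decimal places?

i: 13·(-18) - (-23)·(-4) = -234 - 92 = -326
j: (-23)·(-27) - 10·(-18) = 621 - (-180) = 801
k: 10·(-4) - 13·(-27) = -40 - (-351) = 311
m × n = (-326, 801, 311)
|m × n| = √((-326)² + 801² + 311²) = √844598 ≈ 919.0201

919.020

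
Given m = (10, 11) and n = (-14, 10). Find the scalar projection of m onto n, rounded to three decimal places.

-1.744

m · n = 10·(-14) + 11·10 = -140 + 110 = -30
|n| = √(196 + 100) = √296 ≈ 17.2047
comp_n m = -30 / √296 ≈ -1.744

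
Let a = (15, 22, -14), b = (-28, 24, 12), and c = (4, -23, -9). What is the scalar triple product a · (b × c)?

b × c:
i: 24·(-9) - 12·(-23) = -216 - (-276) = 60
j: 12·4 - (-28)·(-9) = 48 - 252 = -204
k: (-28)·(-23) - 24·4 = 644 - 96 = 548
b × c = (60, -204, 548)
a · (b × c) = 15·60 + 22·(-204) + (-14)·548 = 900 - 4488 - 7672 = -11260

-11260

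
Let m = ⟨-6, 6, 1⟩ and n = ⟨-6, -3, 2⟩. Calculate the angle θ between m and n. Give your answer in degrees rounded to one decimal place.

m · n = (-6)·(-6) + 6·(-3) + 1·2 = 36 - 18 + 2 = 20
|m|² = 36 + 36 + 1 = 73,  |m| = √73 ≈ 8.544004
|n|² = 36 + 9 + 4 = 49,  |n| = √49 ≈ 7.000000
cos θ = 20 / (8.544004 · 7.000000) ≈ 0.33440
θ = arccos(0.33440) ≈ 70.5°

70.5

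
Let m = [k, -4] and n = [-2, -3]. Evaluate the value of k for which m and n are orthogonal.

m · n = k·(-2) + (-4)·(-3) = 12 - 2k
Set equal to 0: -2k = -12, so k = 6.

6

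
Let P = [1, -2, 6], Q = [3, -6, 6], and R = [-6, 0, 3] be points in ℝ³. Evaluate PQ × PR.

PQ = (2, -4, 0)
PR = (-7, 2, -3)
i: (-4)·(-3) - 0·2 = 12 - 0 = 12
j: 0·(-7) - 2·(-3) = 0 - (-6) = 6
k: 2·2 - (-4)·(-7) = 4 - 28 = -24
PQ × PR = (12, 6, -24)

(12, 6, -24)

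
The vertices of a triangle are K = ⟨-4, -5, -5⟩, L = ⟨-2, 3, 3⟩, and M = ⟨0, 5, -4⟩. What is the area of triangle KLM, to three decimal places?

KL = (2, 8, 8),  KM = (4, 10, 1)
i: 8·1 - 8·10 = 8 - 80 = -72
j: 8·4 - 2·1 = 32 - 2 = 30
k: 2·10 - 8·4 = 20 - 32 = -12
KL × KM = (-72, 30, -12)
|KL × KM| = √6228 ≈ 78.9177
area = ½ · 78.9177 ≈ 39.459

39.459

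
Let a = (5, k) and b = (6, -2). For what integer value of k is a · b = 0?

15

a · b = 5·6 + k·(-2) = 30 - 2k
Set equal to 0: -2k = -30, so k = 15.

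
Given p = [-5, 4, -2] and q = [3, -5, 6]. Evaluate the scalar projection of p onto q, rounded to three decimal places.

p · q = (-5)·3 + 4·(-5) + (-2)·6 = -15 - 20 - 12 = -47
|q| = √(9 + 25 + 36) = √70 ≈ 8.3666
comp_q p = -47 / √70 ≈ -5.618

-5.618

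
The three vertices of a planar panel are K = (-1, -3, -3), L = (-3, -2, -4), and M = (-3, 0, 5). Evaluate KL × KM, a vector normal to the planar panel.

(11, 18, -4)

KL = (-2, 1, -1)
KM = (-2, 3, 8)
i: 1·8 - (-1)·3 = 8 - (-3) = 11
j: (-1)·(-2) - (-2)·8 = 2 - (-16) = 18
k: (-2)·3 - 1·(-2) = -6 - (-2) = -4
KL × KM = (11, 18, -4)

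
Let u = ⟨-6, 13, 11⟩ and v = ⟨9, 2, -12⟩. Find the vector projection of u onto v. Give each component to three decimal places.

(-6.288, -1.397, 8.384)

u · v = (-6)·9 + 13·2 + 11·(-12) = -54 + 26 - 132 = -160
|v|² = 81 + 4 + 144 = 229
proj_v u = (-160/229) · (9, 2, -12) ≈ (-6.288, -1.397, 8.384)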